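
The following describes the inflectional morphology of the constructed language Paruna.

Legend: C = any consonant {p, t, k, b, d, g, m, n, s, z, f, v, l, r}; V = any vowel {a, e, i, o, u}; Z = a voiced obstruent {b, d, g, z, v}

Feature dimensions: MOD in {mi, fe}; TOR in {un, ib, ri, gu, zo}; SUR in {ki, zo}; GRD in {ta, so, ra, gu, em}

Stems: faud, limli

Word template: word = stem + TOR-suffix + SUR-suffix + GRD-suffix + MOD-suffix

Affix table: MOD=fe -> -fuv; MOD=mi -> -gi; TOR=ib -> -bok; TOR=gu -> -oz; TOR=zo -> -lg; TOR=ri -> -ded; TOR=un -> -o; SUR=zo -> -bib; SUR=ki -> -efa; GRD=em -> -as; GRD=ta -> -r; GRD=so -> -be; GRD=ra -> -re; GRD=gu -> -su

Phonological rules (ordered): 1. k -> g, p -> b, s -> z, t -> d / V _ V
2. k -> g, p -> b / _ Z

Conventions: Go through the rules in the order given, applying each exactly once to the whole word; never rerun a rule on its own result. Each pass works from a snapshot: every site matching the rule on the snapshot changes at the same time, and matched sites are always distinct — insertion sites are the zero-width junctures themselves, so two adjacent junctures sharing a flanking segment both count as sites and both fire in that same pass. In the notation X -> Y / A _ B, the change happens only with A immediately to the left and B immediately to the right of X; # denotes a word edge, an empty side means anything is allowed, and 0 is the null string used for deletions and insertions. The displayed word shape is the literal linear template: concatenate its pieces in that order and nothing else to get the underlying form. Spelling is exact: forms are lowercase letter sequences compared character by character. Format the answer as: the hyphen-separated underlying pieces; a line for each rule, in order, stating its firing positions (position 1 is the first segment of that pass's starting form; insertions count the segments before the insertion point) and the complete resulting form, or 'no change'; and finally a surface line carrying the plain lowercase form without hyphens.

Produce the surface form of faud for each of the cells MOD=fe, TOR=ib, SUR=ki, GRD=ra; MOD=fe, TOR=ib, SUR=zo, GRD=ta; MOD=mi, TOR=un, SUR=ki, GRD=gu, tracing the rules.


cell MOD=fe, TOR=ib, SUR=ki, GRD=ra:
underlying: faud-bok-efa-re-fuv
1. k -> g, p -> b, s -> z, t -> d / V _ V: fires at position(s) 7: faudbogefarefuv
2. k -> g, p -> b / _ Z: no change
surface: faudbogefarefuv

cell MOD=fe, TOR=ib, SUR=zo, GRD=ta:
underlying: faud-bok-bib-r-fuv
1. k -> g, p -> b, s -> z, t -> d / V _ V: no change
2. k -> g, p -> b / _ Z: fires at position(s) 7: faudbogbibrfuv
surface: faudbogbibrfuv

cell MOD=mi, TOR=un, SUR=ki, GRD=gu:
underlying: faud-o-efa-su-gi
1. k -> g, p -> b, s -> z, t -> d / V _ V: fires at position(s) 9: faudoefazugi
2. k -> g, p -> b / _ Z: no change
surface: faudoefazugi


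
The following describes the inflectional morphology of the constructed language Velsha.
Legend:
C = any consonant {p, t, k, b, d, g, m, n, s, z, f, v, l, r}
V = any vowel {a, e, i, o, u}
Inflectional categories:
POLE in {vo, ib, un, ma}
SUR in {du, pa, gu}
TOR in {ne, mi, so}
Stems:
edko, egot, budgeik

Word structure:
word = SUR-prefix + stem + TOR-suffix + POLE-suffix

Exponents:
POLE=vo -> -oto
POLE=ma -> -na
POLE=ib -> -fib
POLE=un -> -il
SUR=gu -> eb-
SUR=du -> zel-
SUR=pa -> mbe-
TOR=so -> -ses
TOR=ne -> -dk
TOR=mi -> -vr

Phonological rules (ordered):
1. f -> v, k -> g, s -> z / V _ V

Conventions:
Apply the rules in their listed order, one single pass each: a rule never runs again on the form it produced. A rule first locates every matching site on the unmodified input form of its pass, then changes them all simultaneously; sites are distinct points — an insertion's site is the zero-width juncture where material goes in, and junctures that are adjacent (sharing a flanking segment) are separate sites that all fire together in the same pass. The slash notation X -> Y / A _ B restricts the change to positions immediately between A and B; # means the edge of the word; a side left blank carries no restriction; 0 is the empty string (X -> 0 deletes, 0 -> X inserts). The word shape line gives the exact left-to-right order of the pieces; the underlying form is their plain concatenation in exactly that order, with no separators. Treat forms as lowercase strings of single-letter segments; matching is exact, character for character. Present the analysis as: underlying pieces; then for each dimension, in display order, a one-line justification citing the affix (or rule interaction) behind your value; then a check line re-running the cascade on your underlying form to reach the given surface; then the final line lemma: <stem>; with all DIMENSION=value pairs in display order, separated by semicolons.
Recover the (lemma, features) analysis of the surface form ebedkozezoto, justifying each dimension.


underlying: eb-edko-ses-oto
POLE=vo - signalled by the affix -oto
SUR=gu - signalled by the affix eb-
TOR=so - signalled by the affix -ses
check: ebedkosesoto -> ebedkozezoto
lemma: edko; POLE=vo; SUR=gu; TOR=so


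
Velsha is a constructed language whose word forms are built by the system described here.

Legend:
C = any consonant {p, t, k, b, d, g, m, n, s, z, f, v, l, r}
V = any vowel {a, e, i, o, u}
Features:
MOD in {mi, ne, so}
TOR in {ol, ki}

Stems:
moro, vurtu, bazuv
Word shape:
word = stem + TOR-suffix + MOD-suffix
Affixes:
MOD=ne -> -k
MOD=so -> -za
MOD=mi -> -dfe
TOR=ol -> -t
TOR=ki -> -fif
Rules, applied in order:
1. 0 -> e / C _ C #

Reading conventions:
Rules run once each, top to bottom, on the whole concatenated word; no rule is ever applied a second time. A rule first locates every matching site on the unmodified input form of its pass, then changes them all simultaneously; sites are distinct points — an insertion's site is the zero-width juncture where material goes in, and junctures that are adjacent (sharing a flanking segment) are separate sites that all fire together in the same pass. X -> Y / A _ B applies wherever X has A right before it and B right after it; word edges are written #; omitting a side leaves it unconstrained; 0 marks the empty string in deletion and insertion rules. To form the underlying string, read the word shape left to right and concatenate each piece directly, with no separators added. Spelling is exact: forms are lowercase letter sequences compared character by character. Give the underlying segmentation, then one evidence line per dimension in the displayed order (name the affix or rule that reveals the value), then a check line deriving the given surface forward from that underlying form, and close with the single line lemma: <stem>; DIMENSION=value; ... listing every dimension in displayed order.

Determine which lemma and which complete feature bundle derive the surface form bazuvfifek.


underlying: bazuv-fif-k
MOD=ne - signalled by the affix -k
TOR=ki - signalled by the affix -fif
check: bazuvfifk -> bazuvfifek
lemma: bazuv; MOD=ne; TOR=ki


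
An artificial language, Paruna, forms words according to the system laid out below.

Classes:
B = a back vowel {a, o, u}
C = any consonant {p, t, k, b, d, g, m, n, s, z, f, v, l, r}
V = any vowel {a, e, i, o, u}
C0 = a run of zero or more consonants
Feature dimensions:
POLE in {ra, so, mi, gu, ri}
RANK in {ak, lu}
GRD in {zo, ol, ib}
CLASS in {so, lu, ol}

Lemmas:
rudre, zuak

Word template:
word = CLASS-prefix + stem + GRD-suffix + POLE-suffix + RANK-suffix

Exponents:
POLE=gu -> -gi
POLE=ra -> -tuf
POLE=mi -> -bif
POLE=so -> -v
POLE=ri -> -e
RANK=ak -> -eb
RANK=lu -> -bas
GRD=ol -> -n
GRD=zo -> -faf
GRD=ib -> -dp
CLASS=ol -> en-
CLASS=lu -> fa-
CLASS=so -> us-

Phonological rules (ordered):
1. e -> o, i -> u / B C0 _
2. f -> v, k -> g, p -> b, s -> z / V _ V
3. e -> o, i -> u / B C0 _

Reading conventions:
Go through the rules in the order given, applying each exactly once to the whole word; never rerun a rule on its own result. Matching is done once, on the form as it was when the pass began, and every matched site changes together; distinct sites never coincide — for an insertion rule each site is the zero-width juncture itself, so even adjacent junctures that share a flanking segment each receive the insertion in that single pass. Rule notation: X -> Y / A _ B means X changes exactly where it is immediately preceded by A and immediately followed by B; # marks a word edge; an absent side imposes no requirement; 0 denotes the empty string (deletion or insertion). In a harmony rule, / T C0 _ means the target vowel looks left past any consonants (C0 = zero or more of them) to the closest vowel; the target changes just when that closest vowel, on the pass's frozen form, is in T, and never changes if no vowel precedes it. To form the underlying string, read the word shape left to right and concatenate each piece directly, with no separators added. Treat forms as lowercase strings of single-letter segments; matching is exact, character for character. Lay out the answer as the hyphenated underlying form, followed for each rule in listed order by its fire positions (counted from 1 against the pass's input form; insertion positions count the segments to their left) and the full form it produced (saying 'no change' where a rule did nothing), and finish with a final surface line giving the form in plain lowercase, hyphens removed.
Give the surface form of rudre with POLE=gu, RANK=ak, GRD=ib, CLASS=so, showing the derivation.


underlying: us-rudre-dp-gi-eb
1. e -> o, i -> u / B C0 _: fires at position(s) 7: usrudrodpgieb
2. f -> v, k -> g, p -> b, s -> z / V _ V: no change
3. e -> o, i -> u / B C0 _: fires at position(s) 11: usrudrodpgueb
surface: usrudrodpgueb


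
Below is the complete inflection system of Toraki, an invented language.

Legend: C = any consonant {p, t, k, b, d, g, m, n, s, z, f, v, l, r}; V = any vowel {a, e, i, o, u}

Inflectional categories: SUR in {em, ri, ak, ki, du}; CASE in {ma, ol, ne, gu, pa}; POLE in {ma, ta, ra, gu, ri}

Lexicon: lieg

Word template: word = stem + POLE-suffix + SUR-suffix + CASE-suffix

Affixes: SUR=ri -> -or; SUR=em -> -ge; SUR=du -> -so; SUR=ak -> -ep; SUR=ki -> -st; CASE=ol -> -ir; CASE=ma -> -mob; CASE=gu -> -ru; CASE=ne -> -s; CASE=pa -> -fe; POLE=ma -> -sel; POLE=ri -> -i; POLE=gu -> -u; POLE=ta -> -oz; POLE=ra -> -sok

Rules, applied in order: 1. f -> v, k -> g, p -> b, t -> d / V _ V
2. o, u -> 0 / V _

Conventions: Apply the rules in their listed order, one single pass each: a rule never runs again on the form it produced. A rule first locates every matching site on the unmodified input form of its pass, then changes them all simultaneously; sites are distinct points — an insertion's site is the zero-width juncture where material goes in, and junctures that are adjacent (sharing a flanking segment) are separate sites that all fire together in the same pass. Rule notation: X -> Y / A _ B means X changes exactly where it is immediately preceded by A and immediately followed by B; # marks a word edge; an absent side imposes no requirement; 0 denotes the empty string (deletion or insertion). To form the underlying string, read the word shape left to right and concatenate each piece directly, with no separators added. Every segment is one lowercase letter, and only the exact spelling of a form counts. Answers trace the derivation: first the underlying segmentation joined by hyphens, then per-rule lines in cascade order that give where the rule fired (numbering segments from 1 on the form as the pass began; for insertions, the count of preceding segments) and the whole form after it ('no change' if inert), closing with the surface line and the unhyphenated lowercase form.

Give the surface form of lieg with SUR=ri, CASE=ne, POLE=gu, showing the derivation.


underlying: lieg-u-or-s
1. f -> v, k -> g, p -> b, t -> d / V _ V: no change
2. o, u -> 0 / V _: fires at position(s) 6: liegurs
surface: liegurs


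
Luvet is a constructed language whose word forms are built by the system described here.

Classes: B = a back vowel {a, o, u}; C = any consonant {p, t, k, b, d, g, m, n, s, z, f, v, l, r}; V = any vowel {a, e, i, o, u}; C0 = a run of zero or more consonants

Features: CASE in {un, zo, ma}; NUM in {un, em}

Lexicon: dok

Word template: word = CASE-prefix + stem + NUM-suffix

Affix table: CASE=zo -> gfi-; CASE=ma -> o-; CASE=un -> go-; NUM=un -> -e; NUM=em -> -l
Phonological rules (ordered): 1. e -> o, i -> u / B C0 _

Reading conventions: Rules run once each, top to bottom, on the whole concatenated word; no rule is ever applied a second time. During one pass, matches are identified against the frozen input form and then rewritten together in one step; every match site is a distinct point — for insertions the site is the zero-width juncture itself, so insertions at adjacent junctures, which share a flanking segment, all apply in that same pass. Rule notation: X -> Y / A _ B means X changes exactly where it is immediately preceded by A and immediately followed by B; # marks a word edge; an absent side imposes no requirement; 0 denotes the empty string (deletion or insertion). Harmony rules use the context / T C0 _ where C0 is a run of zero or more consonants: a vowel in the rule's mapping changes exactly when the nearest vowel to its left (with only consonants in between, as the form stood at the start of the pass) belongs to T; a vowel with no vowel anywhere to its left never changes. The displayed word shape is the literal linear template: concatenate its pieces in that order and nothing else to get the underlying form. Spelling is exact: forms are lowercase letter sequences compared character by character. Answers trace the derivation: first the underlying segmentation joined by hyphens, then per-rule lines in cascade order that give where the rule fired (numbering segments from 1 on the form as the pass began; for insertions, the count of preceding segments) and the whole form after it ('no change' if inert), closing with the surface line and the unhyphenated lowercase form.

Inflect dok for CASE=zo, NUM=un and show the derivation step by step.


underlying: gfi-dok-e
1. e -> o, i -> u / B C0 _: fires at position(s) 7: gfidoko
surface: gfidoko


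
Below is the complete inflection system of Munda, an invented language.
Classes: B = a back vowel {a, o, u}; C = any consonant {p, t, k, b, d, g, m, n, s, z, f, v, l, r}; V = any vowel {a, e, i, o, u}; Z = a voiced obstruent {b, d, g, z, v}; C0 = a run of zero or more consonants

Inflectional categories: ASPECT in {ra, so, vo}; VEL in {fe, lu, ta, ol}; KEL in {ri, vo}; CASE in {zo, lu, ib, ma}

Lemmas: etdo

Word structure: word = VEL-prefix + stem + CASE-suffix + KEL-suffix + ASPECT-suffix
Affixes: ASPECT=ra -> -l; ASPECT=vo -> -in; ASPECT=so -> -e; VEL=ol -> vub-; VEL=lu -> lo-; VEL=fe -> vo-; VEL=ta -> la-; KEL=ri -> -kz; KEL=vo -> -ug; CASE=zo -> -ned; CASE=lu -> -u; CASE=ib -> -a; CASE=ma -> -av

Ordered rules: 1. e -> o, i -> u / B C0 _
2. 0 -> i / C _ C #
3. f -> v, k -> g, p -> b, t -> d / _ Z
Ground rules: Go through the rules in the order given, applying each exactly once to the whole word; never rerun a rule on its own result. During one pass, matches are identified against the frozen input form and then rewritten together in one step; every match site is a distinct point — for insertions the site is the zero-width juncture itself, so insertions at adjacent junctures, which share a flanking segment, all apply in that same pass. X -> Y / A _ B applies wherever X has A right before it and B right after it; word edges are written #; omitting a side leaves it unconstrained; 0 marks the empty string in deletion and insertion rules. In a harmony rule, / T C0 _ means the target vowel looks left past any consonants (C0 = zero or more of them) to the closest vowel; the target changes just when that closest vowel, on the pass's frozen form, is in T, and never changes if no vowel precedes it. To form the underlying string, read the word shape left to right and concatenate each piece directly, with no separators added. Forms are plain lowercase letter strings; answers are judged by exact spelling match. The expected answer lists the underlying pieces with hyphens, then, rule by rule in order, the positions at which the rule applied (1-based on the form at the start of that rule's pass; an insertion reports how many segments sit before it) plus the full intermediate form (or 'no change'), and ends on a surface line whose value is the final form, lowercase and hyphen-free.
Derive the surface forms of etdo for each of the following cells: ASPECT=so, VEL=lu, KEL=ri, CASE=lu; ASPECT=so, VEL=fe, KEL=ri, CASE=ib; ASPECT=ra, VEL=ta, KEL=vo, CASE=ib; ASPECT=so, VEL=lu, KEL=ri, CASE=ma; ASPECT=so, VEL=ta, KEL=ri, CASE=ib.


cell ASPECT=so, VEL=lu, KEL=ri, CASE=lu:
underlying: lo-etdo-u-kz-e
1. e -> o, i -> u / B C0 _: fires at position(s) 3, 10: lootdoukzo
2. 0 -> i / C _ C #: no change
3. f -> v, k -> g, p -> b, t -> d / _ Z: fires at position(s) 4, 8: looddougzo
surface: looddougzo

cell ASPECT=so, VEL=fe, KEL=ri, CASE=ib:
underlying: vo-etdo-a-kz-e
1. e -> o, i -> u / B C0 _: fires at position(s) 3, 10: vootdoakzo
2. 0 -> i / C _ C #: no change
3. f -> v, k -> g, p -> b, t -> d / _ Z: fires at position(s) 4, 8: vooddoagzo
surface: vooddoagzo

cell ASPECT=ra, VEL=ta, KEL=vo, CASE=ib:
underlying: la-etdo-a-ug-l
1. e -> o, i -> u / B C0 _: fires at position(s) 3: laotdoaugl
2. 0 -> i / C _ C #: inserts after position(s) 9: laotdoaugil
3. f -> v, k -> g, p -> b, t -> d / _ Z: fires at position(s) 4: laoddoaugil
surface: laoddoaugil

cell ASPECT=so, VEL=lu, KEL=ri, CASE=ma:
underlying: lo-etdo-av-kz-e
1. e -> o, i -> u / B C0 _: fires at position(s) 3, 11: lootdoavkzo
2. 0 -> i / C _ C #: no change
3. f -> v, k -> g, p -> b, t -> d / _ Z: fires at position(s) 4, 9: looddoavgzo
surface: looddoavgzo

cell ASPECT=so, VEL=ta, KEL=ri, CASE=ib:
underlying: la-etdo-a-kz-e
1. e -> o, i -> u / B C0 _: fires at position(s) 3, 10: laotdoakzo
2. 0 -> i / C _ C #: no change
3. f -> v, k -> g, p -> b, t -> d / _ Z: fires at position(s) 4, 8: laoddoagzo
surface: laoddoagzo


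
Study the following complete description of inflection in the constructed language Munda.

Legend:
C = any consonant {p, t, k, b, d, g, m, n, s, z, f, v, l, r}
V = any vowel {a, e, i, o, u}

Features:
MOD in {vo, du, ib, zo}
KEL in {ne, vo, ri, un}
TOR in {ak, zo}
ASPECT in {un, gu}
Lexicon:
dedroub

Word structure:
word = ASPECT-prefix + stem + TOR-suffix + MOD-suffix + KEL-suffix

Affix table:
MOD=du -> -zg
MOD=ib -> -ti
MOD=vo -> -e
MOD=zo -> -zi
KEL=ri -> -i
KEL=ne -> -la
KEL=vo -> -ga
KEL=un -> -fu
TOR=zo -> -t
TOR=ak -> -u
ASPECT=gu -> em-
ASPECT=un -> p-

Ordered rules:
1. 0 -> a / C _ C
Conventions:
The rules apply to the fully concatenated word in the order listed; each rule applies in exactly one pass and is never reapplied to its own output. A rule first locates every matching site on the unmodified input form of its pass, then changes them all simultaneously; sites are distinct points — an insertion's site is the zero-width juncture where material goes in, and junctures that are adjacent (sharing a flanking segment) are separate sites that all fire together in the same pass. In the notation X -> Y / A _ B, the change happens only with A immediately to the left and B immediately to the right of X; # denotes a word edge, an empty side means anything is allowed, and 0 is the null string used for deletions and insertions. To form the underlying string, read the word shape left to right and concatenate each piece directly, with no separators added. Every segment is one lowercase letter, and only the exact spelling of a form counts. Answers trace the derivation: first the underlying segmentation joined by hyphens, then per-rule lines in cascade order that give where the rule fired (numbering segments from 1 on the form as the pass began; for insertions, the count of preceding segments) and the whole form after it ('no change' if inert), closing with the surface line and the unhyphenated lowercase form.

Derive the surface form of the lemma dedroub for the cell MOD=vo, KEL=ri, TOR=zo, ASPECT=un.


underlying: p-dedroub-t-e-i
1. 0 -> a / C _ C: inserts after position(s) 1, 4, 8: padedaroubatei
surface: padedaroubatei


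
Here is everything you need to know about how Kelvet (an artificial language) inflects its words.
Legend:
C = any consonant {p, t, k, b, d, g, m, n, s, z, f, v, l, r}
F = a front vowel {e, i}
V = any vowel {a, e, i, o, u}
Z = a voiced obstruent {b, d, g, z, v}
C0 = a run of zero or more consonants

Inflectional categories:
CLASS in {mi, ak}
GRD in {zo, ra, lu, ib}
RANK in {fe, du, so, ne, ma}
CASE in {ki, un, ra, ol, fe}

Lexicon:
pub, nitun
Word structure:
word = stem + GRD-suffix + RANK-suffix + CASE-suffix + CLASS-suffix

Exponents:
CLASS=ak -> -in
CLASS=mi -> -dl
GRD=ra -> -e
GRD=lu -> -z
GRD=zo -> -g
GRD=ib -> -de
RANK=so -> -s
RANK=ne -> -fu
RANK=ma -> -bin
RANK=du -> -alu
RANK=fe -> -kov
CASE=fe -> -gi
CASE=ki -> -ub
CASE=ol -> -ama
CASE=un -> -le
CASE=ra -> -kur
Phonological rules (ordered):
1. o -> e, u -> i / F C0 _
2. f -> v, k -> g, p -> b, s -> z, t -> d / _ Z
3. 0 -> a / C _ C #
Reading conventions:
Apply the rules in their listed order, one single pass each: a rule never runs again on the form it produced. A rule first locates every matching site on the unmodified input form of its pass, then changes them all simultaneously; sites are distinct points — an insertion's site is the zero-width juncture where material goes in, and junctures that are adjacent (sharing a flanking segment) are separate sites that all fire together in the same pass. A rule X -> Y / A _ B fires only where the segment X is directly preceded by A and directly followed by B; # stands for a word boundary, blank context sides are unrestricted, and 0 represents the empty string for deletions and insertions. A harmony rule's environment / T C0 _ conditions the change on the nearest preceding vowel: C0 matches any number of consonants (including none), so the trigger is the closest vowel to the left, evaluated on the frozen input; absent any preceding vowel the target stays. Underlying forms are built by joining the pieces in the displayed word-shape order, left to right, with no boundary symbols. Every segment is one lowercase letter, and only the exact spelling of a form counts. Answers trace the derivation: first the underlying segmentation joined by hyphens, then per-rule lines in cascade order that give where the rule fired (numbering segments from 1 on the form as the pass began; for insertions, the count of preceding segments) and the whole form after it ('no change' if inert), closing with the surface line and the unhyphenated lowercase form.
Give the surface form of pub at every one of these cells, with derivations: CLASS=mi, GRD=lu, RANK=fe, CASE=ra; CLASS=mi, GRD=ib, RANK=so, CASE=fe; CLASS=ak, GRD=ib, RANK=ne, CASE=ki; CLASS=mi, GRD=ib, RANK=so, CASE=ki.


cell CLASS=mi, GRD=lu, RANK=fe, CASE=ra:
underlying: pub-z-kov-kur-dl
1. o -> e, u -> i / F C0 _: no change
2. f -> v, k -> g, p -> b, s -> z, t -> d / _ Z: no change
3. 0 -> a / C _ C #: inserts after position(s) 11: pubzkovkurdal
surface: pubzkovkurdal

cell CLASS=mi, GRD=ib, RANK=so, CASE=fe:
underlying: pub-de-s-gi-dl
1. o -> e, u -> i / F C0 _: no change
2. f -> v, k -> g, p -> b, s -> z, t -> d / _ Z: fires at position(s) 6: pubdezgidl
3. 0 -> a / C _ C #: inserts after position(s) 9: pubdezgidal
surface: pubdezgidal

cell CLASS=ak, GRD=ib, RANK=ne, CASE=ki:
underlying: pub-de-fu-ub-in
1. o -> e, u -> i / F C0 _: fires at position(s) 7: pubdefiubin
2. f -> v, k -> g, p -> b, s -> z, t -> d / _ Z: no change
3. 0 -> a / C _ C #: no change
surface: pubdefiubin

cell CLASS=mi, GRD=ib, RANK=so, CASE=ki:
underlying: pub-de-s-ub-dl
1. o -> e, u -> i / F C0 _: fires at position(s) 7: pubdesibdl
2. f -> v, k -> g, p -> b, s -> z, t -> d / _ Z: no change
3. 0 -> a / C _ C #: inserts after position(s) 9: pubdesibdal
surface: pubdesibdal


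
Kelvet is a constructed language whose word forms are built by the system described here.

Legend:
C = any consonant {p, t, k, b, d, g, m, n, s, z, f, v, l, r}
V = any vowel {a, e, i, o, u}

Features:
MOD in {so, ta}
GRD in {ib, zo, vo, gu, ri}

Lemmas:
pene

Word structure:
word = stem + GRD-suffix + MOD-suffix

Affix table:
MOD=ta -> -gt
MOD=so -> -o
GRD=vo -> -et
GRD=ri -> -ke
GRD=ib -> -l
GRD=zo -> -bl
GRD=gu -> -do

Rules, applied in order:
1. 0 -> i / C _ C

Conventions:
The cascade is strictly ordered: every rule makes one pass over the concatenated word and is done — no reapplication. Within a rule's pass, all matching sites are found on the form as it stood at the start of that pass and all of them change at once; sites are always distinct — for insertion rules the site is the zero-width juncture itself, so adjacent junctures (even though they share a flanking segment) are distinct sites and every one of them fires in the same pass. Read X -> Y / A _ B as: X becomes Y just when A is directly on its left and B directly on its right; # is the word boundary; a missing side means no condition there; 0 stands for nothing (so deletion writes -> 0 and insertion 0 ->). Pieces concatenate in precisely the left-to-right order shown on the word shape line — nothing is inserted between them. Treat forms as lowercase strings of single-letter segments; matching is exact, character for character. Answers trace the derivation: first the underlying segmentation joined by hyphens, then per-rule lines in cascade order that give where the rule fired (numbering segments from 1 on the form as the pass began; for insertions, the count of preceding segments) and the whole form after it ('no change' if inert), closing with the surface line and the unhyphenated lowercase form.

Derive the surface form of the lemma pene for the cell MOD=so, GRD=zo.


underlying: pene-bl-o
1. 0 -> i / C _ C: inserts after position(s) 5: penebilo
surface: penebilo


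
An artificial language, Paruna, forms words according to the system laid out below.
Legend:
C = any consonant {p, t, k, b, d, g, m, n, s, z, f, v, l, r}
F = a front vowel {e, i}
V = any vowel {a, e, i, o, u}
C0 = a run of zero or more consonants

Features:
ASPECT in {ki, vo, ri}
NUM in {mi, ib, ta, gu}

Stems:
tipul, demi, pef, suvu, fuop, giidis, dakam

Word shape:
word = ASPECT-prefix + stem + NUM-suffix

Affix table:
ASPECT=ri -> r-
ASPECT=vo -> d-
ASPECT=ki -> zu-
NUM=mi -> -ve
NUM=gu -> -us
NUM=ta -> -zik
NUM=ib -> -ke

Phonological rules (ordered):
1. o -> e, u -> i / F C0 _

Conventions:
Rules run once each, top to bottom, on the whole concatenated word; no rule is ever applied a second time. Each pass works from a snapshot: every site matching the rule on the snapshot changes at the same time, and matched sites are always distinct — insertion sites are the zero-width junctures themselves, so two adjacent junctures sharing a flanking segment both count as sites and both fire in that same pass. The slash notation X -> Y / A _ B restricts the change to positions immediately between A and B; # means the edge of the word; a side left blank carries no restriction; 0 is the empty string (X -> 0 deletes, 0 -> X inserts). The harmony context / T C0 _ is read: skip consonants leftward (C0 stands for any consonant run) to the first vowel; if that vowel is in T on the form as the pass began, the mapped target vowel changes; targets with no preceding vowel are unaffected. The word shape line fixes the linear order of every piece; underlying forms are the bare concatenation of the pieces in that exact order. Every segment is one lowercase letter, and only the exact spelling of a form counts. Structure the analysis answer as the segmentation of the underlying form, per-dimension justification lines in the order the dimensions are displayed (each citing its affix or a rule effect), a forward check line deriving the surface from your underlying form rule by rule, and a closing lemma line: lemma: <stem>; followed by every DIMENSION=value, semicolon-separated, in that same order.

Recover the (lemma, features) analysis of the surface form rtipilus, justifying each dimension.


underlying: r-tipul-us
ASPECT=ri - signalled by the affix r-
NUM=gu - signalled by the affix -us
check: rtipulus -> rtipilus
lemma: tipul; ASPECT=ri; NUM=gu


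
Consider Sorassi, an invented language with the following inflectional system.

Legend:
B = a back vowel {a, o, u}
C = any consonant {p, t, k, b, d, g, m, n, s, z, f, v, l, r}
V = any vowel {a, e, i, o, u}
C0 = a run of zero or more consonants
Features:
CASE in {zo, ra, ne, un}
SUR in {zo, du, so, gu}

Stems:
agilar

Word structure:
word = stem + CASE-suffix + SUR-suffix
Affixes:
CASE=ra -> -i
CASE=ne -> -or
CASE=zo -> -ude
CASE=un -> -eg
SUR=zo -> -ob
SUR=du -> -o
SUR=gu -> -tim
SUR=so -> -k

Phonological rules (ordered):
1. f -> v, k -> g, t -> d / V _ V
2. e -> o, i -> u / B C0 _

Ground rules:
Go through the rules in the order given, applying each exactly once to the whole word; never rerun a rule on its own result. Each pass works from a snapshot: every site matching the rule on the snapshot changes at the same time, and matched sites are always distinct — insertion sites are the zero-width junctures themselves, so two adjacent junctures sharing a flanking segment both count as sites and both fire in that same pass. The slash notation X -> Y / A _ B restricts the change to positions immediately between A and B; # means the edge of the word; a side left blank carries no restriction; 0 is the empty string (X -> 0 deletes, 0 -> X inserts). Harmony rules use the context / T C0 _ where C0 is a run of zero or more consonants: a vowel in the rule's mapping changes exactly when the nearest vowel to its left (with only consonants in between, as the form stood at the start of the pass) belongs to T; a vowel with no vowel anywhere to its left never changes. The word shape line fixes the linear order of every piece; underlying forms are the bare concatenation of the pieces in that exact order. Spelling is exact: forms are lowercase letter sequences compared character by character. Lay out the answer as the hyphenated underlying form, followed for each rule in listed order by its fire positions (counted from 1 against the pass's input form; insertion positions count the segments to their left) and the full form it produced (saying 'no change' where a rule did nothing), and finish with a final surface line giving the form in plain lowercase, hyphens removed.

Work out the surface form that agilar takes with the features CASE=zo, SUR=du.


underlying: agilar-ude-o
1. f -> v, k -> g, t -> d / V _ V: no change
2. e -> o, i -> u / B C0 _: fires at position(s) 3, 9: agularudoo
surface: agularudoo


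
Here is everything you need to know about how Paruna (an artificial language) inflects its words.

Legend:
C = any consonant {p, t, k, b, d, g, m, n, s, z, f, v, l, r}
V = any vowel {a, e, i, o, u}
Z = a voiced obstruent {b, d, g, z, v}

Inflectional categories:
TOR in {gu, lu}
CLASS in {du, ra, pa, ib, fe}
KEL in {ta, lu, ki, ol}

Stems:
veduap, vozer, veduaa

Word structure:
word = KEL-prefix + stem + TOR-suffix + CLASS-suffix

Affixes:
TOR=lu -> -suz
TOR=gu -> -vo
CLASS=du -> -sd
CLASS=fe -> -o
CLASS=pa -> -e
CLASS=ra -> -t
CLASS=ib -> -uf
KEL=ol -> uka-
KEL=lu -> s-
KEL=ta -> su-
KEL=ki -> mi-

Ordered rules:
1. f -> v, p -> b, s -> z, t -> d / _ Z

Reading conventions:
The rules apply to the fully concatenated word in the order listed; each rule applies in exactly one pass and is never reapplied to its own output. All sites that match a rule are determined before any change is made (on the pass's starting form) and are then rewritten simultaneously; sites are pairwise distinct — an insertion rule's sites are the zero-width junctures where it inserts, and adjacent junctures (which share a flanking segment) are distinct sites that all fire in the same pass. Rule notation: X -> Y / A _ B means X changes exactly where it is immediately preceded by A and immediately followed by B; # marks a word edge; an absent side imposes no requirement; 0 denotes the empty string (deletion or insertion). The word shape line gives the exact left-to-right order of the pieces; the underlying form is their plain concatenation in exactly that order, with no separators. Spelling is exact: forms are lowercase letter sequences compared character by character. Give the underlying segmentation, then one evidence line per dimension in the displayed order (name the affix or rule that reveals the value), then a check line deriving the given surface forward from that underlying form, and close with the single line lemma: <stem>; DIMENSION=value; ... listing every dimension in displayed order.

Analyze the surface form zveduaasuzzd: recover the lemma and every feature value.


underlying: s-veduaa-suz-sd
TOR=lu - signalled by the affix -suz
CLASS=du - signalled by the affix -sd
KEL=lu - signalled by the affix s-
check: sveduaasuzsd -> zveduaasuzzd
lemma: veduaa; TOR=lu; CLASS=du; KEL=lu


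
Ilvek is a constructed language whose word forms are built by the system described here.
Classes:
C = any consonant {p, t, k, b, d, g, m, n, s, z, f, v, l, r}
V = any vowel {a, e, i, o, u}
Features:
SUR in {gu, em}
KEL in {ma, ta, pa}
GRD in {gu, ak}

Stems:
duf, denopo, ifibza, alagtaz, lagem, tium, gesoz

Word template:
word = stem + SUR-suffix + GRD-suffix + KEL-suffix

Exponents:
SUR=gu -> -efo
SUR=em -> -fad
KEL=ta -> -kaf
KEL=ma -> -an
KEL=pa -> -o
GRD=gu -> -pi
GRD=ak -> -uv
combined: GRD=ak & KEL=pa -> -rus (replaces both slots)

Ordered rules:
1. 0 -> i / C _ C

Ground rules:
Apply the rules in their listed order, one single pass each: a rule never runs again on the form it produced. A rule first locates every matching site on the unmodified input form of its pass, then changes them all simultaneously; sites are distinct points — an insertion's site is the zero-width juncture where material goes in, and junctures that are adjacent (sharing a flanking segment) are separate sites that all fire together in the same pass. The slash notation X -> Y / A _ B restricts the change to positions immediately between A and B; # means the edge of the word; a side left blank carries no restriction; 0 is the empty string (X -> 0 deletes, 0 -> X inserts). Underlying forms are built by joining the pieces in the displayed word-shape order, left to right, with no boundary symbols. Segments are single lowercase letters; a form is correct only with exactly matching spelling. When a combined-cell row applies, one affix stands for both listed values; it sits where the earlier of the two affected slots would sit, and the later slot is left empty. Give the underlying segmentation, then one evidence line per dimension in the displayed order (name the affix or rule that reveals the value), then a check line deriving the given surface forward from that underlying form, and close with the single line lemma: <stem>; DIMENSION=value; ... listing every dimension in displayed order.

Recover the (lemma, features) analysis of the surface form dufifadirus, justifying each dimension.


underlying: duf-fad-rus
SUR=em - signalled by the affix -fad
KEL=pa - signalled by the combined affix row
GRD=ak - signalled by the combined affix row
check: duffadrus -> dufifadirus
lemma: duf; SUR=em; KEL=pa; GRD=ak


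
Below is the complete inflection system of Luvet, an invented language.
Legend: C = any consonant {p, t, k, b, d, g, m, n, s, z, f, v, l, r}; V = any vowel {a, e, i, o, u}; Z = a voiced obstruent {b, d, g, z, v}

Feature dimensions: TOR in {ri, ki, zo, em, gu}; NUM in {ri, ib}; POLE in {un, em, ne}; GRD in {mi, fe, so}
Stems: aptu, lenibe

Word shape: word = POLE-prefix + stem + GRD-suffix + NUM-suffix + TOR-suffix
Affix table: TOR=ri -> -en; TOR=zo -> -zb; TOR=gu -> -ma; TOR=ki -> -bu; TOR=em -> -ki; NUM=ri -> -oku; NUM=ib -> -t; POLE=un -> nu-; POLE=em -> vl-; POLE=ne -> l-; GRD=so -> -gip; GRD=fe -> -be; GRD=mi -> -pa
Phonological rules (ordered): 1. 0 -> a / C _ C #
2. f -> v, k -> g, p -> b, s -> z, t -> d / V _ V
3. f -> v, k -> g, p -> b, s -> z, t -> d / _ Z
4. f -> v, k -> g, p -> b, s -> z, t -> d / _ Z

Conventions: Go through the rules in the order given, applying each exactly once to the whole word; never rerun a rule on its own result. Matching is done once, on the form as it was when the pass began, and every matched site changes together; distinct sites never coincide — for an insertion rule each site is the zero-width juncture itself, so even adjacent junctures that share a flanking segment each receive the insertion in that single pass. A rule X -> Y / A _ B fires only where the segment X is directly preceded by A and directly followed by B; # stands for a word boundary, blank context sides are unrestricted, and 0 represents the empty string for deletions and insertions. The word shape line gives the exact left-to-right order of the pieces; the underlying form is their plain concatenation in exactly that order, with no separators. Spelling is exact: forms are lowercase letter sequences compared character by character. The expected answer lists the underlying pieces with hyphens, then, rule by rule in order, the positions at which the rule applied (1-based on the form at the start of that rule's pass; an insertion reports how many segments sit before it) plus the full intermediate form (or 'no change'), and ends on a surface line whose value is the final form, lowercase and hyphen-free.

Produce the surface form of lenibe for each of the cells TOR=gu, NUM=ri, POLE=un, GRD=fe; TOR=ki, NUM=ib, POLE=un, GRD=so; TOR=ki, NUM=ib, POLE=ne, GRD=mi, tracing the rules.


cell TOR=gu, NUM=ri, POLE=un, GRD=fe:
underlying: nu-lenibe-be-oku-ma
1. 0 -> a / C _ C #: no change
2. f -> v, k -> g, p -> b, s -> z, t -> d / V _ V: fires at position(s) 12: nulenibebeoguma
3. f -> v, k -> g, p -> b, s -> z, t -> d / _ Z: no change
4. f -> v, k -> g, p -> b, s -> z, t -> d / _ Z: no change
surface: nulenibebeoguma

cell TOR=ki, NUM=ib, POLE=un, GRD=so:
underlying: nu-lenibe-gip-t-bu
1. 0 -> a / C _ C #: no change
2. f -> v, k -> g, p -> b, s -> z, t -> d / V _ V: no change
3. f -> v, k -> g, p -> b, s -> z, t -> d / _ Z: fires at position(s) 12: nulenibegipdbu
4. f -> v, k -> g, p -> b, s -> z, t -> d / _ Z: fires at position(s) 11: nulenibegibdbu
surface: nulenibegibdbu

cell TOR=ki, NUM=ib, POLE=ne, GRD=mi:
underlying: l-lenibe-pa-t-bu
1. 0 -> a / C _ C #: no change
2. f -> v, k -> g, p -> b, s -> z, t -> d / V _ V: fires at position(s) 8: llenibebatbu
3. f -> v, k -> g, p -> b, s -> z, t -> d / _ Z: fires at position(s) 10: llenibebadbu
4. f -> v, k -> g, p -> b, s -> z, t -> d / _ Z: no change
surface: llenibebadbu


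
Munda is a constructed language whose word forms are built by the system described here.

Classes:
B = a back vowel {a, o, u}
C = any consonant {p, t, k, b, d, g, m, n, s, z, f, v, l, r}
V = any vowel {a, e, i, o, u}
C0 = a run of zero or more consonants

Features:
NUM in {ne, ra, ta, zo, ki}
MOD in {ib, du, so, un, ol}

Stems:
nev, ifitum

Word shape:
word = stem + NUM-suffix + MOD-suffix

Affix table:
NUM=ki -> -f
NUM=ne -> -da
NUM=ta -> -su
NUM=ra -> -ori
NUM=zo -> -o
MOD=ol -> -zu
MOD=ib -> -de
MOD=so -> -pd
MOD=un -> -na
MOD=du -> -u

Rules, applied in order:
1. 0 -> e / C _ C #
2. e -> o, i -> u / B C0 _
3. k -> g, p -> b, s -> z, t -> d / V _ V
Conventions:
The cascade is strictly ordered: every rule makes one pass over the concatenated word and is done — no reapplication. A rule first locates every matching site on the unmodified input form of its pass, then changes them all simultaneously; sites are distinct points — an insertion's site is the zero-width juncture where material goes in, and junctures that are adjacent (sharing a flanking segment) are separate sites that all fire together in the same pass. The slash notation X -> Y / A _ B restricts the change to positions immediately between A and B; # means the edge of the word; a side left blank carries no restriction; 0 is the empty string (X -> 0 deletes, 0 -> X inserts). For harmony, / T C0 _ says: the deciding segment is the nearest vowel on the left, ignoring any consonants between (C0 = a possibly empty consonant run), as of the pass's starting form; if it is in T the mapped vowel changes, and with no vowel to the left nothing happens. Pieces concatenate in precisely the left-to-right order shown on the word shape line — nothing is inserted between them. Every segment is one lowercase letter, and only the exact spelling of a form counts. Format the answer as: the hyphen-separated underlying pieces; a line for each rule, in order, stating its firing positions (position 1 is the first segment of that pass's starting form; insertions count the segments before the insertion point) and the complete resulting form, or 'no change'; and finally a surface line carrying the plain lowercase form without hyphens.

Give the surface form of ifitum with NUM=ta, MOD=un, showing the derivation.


underlying: ifitum-su-na
1. 0 -> e / C _ C #: no change
2. e -> o, i -> u / B C0 _: no change
3. k -> g, p -> b, s -> z, t -> d / V _ V: fires at position(s) 4: ifidumsuna
surface: ifidumsuna
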